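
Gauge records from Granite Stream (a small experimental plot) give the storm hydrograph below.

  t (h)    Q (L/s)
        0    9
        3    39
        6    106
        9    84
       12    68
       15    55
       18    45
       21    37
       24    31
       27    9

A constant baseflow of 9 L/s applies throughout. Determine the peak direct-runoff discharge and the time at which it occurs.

Subtracting baseflow gives direct-runoff ordinates: 0.0, 30.0, 97.0, 75.0, 59.0, 46.0, 36.0, 28.0, 22.0, 0.0 L/s.
The maximum is 97.0 L/s, occurring at the reading for t = 6 h.

Q_p = 97.0 L/s at t = 6 h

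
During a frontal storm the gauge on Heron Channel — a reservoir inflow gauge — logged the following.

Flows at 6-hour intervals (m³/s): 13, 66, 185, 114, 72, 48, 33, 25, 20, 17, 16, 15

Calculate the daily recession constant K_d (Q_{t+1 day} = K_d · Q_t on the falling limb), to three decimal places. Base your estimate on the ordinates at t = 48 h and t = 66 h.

K_d ≈ 0.681

Between t = 48 h and t = 66 h the flow falls from 20 to 15 m³/s over 3×6 h = 18 h.
Per-interval ratio K = (15/20)^(1/3) = 0.9086; K_d = K^(24/6) = 0.681.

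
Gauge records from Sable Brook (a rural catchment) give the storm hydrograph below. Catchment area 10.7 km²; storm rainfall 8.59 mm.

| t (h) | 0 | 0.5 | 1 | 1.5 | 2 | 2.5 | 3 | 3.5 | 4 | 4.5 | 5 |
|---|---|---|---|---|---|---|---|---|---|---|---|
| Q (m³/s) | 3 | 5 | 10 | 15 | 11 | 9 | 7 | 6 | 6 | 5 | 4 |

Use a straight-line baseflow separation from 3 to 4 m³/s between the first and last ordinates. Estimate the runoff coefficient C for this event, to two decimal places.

ΣQ_DR = 42.50 m³/s; V = ΣQ_DR·Δt = 76500 m³.
Runoff depth d = V / A = 7.150 mm.
C = d / P = 7.150 / 8.59 = 0.83.

C ≈ 0.83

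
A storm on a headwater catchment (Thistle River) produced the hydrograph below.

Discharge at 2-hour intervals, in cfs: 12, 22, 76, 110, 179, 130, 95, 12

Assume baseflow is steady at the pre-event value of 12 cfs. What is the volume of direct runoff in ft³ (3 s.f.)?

Direct-runoff ordinates (Q − Q_b): 0.0, 10.0, 64.0, 98.0, 167.0, 118.0, 83.0, 0.0 cfs.
ΣQ_DR = 540.0 cfs.
With Δt = 2 h = 7200 s, V = ΣQ_DR · Δt = 540.0 × 7200 = 3.89 × 10^6 ft³.

V ≈ 3.89 × 10^6 ft³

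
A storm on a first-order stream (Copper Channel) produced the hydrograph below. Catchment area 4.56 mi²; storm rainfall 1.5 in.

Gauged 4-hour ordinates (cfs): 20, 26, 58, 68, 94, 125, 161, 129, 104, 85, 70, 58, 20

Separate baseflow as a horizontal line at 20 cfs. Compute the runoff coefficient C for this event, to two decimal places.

ΣQ_DR = 758.0 cfs; V = ΣQ_DR·Δt = 1.092 × 10^7 ft³.
Runoff depth d = V / A = 1.030 in.
C = d / P = 1.030 / 1.5 = 0.69.

C ≈ 0.69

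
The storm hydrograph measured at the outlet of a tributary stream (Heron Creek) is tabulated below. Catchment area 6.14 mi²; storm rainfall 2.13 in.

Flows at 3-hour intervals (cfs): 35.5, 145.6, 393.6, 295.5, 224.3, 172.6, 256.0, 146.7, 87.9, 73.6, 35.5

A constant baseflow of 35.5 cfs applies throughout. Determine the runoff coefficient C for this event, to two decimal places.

C ≈ 0.52

ΣQ_DR = 1476 cfs; V = ΣQ_DR·Δt = 1.594 × 10^7 ft³.
Runoff depth d = V / A = 1.118 in.
C = d / P = 1.118 / 2.13 = 0.52.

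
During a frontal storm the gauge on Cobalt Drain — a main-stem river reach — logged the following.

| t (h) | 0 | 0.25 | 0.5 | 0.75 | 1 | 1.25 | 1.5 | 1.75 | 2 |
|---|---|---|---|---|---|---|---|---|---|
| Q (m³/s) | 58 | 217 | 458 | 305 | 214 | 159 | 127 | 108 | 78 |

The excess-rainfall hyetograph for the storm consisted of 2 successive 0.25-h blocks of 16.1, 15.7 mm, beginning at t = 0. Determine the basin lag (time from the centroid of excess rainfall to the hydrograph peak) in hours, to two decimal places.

Centroid of excess rainfall: t_c = Σ P_i·t̄_i / ΣP_i = 0.2484 h (block centres at 0.125, 0.375 h).
Hydrograph peak occurs at t = 0.5 h, so basin lag t_L = 0.5 − 0.2484 = 0.25 h.

t_L ≈ 0.25 h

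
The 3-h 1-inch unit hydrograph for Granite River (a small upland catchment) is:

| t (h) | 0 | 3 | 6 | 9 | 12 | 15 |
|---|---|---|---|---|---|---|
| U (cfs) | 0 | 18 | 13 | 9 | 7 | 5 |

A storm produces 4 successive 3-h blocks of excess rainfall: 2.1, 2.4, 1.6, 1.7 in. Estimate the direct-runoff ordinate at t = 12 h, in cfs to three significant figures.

Q ≈ 87.7 cfs

By discrete convolution, Q_j = Σ (P_i / 1 in) · U_{j−i}.
At t = 12 h (j=4): Q = (2.1/1)·7 + (2.4/1)·9 + (1.6/1)·13 + (1.7/1)·18 = 87.7 cfs.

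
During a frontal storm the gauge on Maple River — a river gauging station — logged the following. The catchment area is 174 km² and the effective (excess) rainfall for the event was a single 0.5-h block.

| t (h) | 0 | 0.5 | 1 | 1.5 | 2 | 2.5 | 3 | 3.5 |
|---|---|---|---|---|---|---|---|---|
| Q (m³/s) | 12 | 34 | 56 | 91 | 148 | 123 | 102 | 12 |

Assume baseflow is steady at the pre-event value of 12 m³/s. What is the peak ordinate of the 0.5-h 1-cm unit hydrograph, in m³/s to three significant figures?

Direct runoff: 0.0, 22.0, 44.0, 79.0, 136.0, 111.0, 90.0, 0.0 m³/s; ΣQ_DR = 482.0 m³/s, peak = 136.0 m³/s.
Runoff depth d = ΣQ_DR·Δt / A = 482.0 × 1800 / (174 km²) = 4.986 mm.
The 1-cm UH is the DRH scaled by (10 mm)/d, so U_p = 136.0 × 10/4.986 = 273 m³/s.

U_p ≈ 273 m³/s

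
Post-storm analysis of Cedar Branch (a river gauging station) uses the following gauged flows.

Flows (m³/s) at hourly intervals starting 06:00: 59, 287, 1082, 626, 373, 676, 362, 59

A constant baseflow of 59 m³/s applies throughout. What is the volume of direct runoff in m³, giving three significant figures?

V ≈ 1.10 × 10^7 m³

Direct-runoff ordinates (Q − Q_b): 0.0, 228.0, 1023.0, 567.0, 314.0, 617.0, 303.0, 0.0 m³/s.
ΣQ_DR = 3052 m³/s.
With Δt = 1 h = 3600 s, V = ΣQ_DR · Δt = 3052 × 3600 = 1.10 × 10^7 m³.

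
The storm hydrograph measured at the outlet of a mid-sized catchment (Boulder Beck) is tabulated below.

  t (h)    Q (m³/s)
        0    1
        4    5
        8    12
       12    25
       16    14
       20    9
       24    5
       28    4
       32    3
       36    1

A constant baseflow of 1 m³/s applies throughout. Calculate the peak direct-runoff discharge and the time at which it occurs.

Subtracting baseflow gives direct-runoff ordinates: 0.0, 4.0, 11.0, 24.0, 13.0, 8.0, 4.0, 3.0, 2.0, 0.0 m³/s.
The maximum is 24.0 m³/s, occurring at the reading for t = 12 h.

Q_p = 24.0 m³/s at t = 12 h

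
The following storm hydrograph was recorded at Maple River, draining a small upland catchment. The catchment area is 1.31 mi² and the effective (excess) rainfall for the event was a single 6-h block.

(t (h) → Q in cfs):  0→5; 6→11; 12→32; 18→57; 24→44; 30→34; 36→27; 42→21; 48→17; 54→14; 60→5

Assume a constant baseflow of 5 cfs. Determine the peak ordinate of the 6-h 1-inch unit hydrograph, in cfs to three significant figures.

U_p ≈ 34.6 cfs

Direct runoff: 0.0, 6.0, 27.0, 52.0, 39.0, 29.0, 22.0, 16.0, 12.0, 9.0, 0.0 cfs; ΣQ_DR = 212.0 cfs, peak = 52.0 cfs.
Runoff depth d = ΣQ_DR·Δt / A = 212.0 × 21600 / (1.31 mi²) = 1.505 in.
The 1-inch UH is the DRH scaled by (1 in)/d, so U_p = 52.0 × 1/1.505 = 34.6 cfs.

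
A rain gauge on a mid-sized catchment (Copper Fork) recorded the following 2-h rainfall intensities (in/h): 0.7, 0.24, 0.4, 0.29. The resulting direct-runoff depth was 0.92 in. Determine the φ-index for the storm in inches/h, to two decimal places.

φ ≈ 0.32 in/h

Only the 2 blocks with intensity above φ contribute runoff: 0.7, 0.4 in/h.
Σ(I−φ)·Δt = d  ⇒  (0.7+0.4 − 2φ)·2 = 0.92
φ = (1.100 − 0.92/2) / 2 = 0.32 in/h.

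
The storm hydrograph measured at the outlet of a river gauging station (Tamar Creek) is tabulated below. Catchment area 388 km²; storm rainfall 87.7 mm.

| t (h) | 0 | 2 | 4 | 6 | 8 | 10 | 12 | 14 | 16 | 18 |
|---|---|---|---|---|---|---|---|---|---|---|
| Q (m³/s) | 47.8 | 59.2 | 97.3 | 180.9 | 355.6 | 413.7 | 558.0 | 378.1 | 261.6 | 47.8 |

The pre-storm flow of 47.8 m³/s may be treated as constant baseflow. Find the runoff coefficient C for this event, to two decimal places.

C ≈ 0.41

ΣQ_DR = 1922 m³/s; V = ΣQ_DR·Δt = 1.384 × 10^7 m³.
Runoff depth d = V / A = 35.67 mm.
C = d / P = 35.67 / 87.7 = 0.41.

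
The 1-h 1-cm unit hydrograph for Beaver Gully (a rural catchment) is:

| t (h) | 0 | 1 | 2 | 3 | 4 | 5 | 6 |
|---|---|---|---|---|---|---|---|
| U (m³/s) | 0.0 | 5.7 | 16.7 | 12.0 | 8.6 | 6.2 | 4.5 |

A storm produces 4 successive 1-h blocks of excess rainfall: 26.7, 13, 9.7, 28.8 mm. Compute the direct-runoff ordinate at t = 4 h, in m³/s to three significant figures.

By discrete convolution, Q_j = Σ (P_i / 10 mm) · U_{j−i}.
At t = 4 h (j=4): Q = (26.7/10)·8.6 + (13/10)·12.0 + (9.7/10)·16.7 + (28.8/10)·5.7 = 71.2 m³/s.

Q ≈ 71.2 m³/s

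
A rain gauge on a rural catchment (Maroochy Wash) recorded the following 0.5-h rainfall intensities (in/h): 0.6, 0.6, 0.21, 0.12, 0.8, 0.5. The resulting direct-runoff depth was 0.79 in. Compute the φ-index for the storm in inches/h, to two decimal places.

Only the 4 blocks with intensity above φ contribute runoff: 0.6, 0.6, 0.8, 0.5 in/h.
Σ(I−φ)·Δt = d  ⇒  (0.6+0.6+0.8+0.5 − 4φ)·0.5 = 0.79
φ = (2.500 − 0.79/0.5) / 4 = 0.23 in/h.

φ ≈ 0.23 in/h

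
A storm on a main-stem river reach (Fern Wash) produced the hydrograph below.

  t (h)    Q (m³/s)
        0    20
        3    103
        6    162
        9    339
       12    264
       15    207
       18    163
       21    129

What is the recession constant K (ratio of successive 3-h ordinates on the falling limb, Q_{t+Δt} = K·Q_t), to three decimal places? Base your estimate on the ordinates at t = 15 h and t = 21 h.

K ≈ 0.789

Using the recession-limb readings at t = 15 h and t = 21 h: Q falls from 207 to 129 m³/s over 2 intervals.
K = (Q₂/Q₁)^(1/2) = (129/207)^(1/2) = 0.789.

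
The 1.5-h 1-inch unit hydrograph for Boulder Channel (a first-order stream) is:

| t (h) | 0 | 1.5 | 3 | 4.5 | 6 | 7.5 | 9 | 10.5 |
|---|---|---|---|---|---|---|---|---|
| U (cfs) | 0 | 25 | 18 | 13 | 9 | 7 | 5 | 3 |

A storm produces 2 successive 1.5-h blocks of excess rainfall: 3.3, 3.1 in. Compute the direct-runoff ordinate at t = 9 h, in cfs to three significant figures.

Q ≈ 38.2 cfs

By discrete convolution, Q_j = Σ (P_i / 1 in) · U_{j−i}.
At t = 9 h (j=6): Q = (3.3/1)·5 + (3.1/1)·7 = 38.2 cfs.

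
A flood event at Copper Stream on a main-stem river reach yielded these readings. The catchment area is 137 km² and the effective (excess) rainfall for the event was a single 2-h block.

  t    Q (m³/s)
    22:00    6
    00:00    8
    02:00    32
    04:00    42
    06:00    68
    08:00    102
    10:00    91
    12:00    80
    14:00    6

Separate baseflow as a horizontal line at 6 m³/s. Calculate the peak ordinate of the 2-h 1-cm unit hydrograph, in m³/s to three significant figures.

U_p ≈ 47.9 m³/s

Direct runoff: 0.0, 2.0, 26.0, 36.0, 62.0, 96.0, 85.0, 74.0, 0.0 m³/s; ΣQ_DR = 381.0 m³/s, peak = 96.0 m³/s.
Runoff depth d = ΣQ_DR·Δt / A = 381.0 × 7200 / (137 km²) = 20.02 mm.
The 1-cm UH is the DRH scaled by (10 mm)/d, so U_p = 96.0 × 10/20.02 = 47.9 m³/s.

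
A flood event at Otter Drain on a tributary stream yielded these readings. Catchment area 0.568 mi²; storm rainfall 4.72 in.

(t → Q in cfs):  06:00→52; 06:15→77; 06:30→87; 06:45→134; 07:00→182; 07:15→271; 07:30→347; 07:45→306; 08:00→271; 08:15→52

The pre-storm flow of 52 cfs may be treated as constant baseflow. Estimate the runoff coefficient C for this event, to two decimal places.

C ≈ 0.18

ΣQ_DR = 1259 cfs; V = ΣQ_DR·Δt = 1.133 × 10^6 ft³.
Runoff depth d = V / A = 0.8587 in.
C = d / P = 0.8587 / 4.72 = 0.18.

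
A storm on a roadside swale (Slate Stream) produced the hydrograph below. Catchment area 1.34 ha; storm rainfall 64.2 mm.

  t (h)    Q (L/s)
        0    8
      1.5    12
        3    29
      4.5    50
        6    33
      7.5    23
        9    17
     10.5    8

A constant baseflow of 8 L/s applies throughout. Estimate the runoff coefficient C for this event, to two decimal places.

C ≈ 0.73

ΣQ_DR = 116.0 L/s; V = ΣQ_DR·Δt = 6.264 × 10^5 L.
Runoff depth d = V / A = 46.75 mm.
C = d / P = 46.75 / 64.2 = 0.73.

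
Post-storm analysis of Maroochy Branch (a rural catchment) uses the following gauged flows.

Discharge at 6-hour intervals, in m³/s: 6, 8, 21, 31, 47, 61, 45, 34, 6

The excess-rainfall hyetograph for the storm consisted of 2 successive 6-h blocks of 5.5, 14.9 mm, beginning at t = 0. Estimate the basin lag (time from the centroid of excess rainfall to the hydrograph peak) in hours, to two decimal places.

t_L ≈ 22.62 h

Centroid of excess rainfall: t_c = Σ P_i·t̄_i / ΣP_i = 7.3824 h (block centres at 3, 9 h).
Hydrograph peak occurs at t = 30 h, so basin lag t_L = 30 − 7.3824 = 22.62 h.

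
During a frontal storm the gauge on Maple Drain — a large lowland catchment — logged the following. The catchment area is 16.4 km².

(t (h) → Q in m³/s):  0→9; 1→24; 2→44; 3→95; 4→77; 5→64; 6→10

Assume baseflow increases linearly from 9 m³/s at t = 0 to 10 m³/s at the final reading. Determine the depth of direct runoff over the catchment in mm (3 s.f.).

Direct runoff: 0.00, 14.83, 34.67, 85.50, 67.33, 54.17, 0.00 m³/s; ΣQ_DR = 256.5 m³/s.
V = ΣQ_DR · Δt = 256.5 × 3600 s = 9.234 × 10^5 m³.
Over A = 16.4 km², depth = V / A = 56.3 mm.

d ≈ 56.3 mm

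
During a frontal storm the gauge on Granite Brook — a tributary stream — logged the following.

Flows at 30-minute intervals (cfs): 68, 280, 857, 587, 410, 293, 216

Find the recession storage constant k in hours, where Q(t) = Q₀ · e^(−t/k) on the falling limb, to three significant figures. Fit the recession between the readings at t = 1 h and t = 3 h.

k ≈ 1.45 h

On the falling limb, Q drops from 857 to 216 cfs between t = 1 h and t = 3 h (Δt = 2 h).
k = −Δt / ln(Q₂/Q₁) = −2 / ln(216/857) = 1.45 h.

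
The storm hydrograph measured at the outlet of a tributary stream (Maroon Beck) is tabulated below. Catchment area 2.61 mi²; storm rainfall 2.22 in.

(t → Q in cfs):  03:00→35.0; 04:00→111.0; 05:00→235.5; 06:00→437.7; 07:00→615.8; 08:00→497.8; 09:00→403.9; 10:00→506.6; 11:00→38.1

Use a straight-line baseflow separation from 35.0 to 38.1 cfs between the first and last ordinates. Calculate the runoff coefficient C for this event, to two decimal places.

C ≈ 0.68

ΣQ_DR = 2552 cfs; V = ΣQ_DR·Δt = 9.189 × 10^6 ft³.
Runoff depth d = V / A = 1.515 in.
C = d / P = 1.515 / 2.22 = 0.68.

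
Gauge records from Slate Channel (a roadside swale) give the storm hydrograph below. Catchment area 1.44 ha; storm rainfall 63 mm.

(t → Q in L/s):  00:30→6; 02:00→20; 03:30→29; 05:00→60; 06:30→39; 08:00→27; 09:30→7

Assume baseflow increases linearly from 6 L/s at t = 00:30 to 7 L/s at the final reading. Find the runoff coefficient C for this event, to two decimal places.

ΣQ_DR = 142.5 L/s; V = ΣQ_DR·Δt = 7.695 × 10^5 L.
Runoff depth d = V / A = 53.44 mm.
C = d / P = 53.44 / 63 = 0.85.

C ≈ 0.85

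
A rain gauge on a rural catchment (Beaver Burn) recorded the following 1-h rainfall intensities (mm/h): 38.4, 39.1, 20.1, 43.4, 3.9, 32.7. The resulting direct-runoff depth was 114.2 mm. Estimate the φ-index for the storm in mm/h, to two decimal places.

φ ≈ 11.90 mm/h

Only the 5 blocks with intensity above φ contribute runoff: 38.4, 39.1, 20.1, 43.4, 32.7 mm/h.
Σ(I−φ)·Δt = d  ⇒  (38.4+39.1+20.1+43.4+32.7 − 5φ)·1 = 114.2
φ = (173.7 − 114.2/1) / 5 = 11.90 mm/h.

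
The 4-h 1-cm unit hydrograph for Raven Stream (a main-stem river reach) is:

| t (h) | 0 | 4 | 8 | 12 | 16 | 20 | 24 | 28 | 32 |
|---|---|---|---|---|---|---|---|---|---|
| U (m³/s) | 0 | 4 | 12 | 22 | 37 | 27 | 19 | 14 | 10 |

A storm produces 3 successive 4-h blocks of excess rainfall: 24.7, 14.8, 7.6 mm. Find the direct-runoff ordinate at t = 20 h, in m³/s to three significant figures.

Q ≈ 138 m³/s

By discrete convolution, Q_j = Σ (P_i / 10 mm) · U_{j−i}.
At t = 20 h (j=5): Q = (24.7/10)·27 + (14.8/10)·37 + (7.6/10)·22 = 138 m³/s.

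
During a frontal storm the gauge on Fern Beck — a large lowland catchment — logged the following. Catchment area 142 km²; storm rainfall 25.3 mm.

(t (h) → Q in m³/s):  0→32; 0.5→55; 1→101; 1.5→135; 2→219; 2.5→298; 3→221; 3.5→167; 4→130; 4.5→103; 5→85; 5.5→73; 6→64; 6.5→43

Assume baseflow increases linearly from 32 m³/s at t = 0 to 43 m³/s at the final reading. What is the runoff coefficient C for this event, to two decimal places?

C ≈ 0.60

ΣQ_DR = 1201 m³/s; V = ΣQ_DR·Δt = 2.162 × 10^6 m³.
Runoff depth d = V / A = 15.22 mm.
C = d / P = 15.22 / 25.3 = 0.60.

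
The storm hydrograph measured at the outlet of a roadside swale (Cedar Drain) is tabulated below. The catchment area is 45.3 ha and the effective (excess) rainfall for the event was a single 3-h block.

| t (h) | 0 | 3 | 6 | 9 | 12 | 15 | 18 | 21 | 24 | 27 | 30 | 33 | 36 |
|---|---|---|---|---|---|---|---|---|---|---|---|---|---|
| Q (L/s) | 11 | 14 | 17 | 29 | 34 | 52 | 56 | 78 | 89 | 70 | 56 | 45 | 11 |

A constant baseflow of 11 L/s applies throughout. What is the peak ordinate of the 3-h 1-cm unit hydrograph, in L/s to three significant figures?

U_p ≈ 78.1 L/s

Direct runoff: 0.0, 3.0, 6.0, 18.0, 23.0, 41.0, 45.0, 67.0, 78.0, 59.0, 45.0, 34.0, 0.0 L/s; ΣQ_DR = 419.0 L/s, peak = 78.0 L/s.
Runoff depth d = ΣQ_DR·Δt / A = 419.0 × 10800 / (45.3 ha) = 9.989 mm.
The 1-cm UH is the DRH scaled by (10 mm)/d, so U_p = 78.0 × 10/9.989 = 78.1 L/s.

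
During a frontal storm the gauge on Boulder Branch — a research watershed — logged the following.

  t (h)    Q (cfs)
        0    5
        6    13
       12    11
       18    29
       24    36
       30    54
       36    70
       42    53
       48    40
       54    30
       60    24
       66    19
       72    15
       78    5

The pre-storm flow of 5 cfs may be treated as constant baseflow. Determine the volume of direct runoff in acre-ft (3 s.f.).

V ≈ 166 acre-ft

Direct-runoff ordinates (Q − Q_b): 0.0, 8.0, 6.0, 24.0, 31.0, 49.0, 65.0, 48.0, 35.0, 25.0, 19.0, 14.0, 10.0, 0.0 cfs.
ΣQ_DR = 334.0 cfs.
With Δt = 6 h = 21600 s, V = ΣQ_DR · Δt = 334.0 × 21600 = 7.21 × 10^6 ft³ = 166 acre-ft.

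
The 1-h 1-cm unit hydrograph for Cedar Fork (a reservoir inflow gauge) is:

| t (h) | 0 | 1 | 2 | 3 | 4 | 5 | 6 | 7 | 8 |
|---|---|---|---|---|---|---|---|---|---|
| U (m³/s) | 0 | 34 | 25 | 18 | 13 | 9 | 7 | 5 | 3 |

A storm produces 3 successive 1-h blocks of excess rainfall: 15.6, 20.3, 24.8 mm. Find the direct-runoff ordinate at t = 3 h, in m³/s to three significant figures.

Q ≈ 163 m³/s

By discrete convolution, Q_j = Σ (P_i / 10 mm) · U_{j−i}.
At t = 3 h (j=3): Q = (15.6/10)·18 + (20.3/10)·25 + (24.8/10)·34 = 163 m³/s.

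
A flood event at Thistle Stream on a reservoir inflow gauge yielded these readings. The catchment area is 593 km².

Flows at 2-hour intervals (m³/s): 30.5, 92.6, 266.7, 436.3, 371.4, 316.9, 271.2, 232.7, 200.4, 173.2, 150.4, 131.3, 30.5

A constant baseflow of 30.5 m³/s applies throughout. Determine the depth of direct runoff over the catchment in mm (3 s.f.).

Direct runoff: 0.0, 62.1, 236.2, 405.8, 340.9, 286.4, 240.7, 202.2, 169.9, 142.7, 119.9, 100.8, 0.0 m³/s; ΣQ_DR = 2308 m³/s.
V = ΣQ_DR · Δt = 2308 × 7200 s = 1.661 × 10^7 m³.
Over A = 593 km², depth = V / A = 28.0 mm.

d ≈ 28.0 mm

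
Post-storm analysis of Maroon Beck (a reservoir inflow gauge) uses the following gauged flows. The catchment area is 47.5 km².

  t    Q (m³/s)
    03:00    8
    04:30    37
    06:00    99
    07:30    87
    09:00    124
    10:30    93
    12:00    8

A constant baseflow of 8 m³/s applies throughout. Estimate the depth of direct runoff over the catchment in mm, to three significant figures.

d ≈ 45.5 mm

Direct runoff: 0.0, 29.0, 91.0, 79.0, 116.0, 85.0, 0.0 m³/s; ΣQ_DR = 400.0 m³/s.
V = ΣQ_DR · Δt = 400.0 × 5400 s = 2.160 × 10^6 m³.
Over A = 47.5 km², depth = V / A = 45.5 mm.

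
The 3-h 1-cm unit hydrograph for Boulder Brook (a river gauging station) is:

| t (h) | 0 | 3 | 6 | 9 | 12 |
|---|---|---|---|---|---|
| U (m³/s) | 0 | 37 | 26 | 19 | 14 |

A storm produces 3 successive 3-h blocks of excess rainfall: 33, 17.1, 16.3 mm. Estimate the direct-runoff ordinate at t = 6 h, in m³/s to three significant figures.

Q ≈ 149 m³/s

By discrete convolution, Q_j = Σ (P_i / 10 mm) · U_{j−i}.
At t = 6 h (j=2): Q = (33/10)·26 + (17.1/10)·37 + (16.3/10)·0 = 149 m³/s.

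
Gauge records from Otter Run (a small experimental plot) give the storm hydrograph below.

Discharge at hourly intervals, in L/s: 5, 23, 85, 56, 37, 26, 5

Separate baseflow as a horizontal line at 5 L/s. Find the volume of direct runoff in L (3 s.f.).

Direct-runoff ordinates (Q − Q_b): 0.0, 18.0, 80.0, 51.0, 32.0, 21.0, 0.0 L/s.
ΣQ_DR = 202.0 L/s.
With Δt = 1 h = 3600 s, V = ΣQ_DR · Δt = 202.0 × 3600 = 7.27 × 10^5 L.

V ≈ 7.27 × 10^5 L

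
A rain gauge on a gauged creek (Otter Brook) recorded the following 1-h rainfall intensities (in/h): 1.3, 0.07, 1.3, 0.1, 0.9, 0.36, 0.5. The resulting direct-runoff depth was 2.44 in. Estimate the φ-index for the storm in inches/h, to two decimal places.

Only the 4 blocks with intensity above φ contribute runoff: 1.3, 1.3, 0.9, 0.5 in/h.
Σ(I−φ)·Δt = d  ⇒  (1.3+1.3+0.9+0.5 − 4φ)·1 = 2.44
φ = (4.000 − 2.44/1) / 4 = 0.39 in/h.

φ ≈ 0.39 in/h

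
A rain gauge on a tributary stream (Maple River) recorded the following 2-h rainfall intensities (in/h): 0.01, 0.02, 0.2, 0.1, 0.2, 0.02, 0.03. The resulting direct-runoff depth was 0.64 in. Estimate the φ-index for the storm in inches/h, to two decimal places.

φ ≈ 0.06 in/h

Only the 3 blocks with intensity above φ contribute runoff: 0.2, 0.1, 0.2 in/h.
Σ(I−φ)·Δt = d  ⇒  (0.2+0.1+0.2 − 3φ)·2 = 0.64
φ = (0.5000 − 0.64/2) / 3 = 0.06 in/h.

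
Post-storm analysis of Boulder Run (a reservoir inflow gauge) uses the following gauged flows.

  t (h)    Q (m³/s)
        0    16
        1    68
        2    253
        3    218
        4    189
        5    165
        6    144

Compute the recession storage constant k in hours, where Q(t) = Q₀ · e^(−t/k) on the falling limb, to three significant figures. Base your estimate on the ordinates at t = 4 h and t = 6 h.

k ≈ 7.35 h

On the falling limb, Q drops from 189 to 144 m³/s between t = 4 h and t = 6 h (Δt = 2 h).
k = −Δt / ln(Q₂/Q₁) = −2 / ln(144/189) = 7.35 h.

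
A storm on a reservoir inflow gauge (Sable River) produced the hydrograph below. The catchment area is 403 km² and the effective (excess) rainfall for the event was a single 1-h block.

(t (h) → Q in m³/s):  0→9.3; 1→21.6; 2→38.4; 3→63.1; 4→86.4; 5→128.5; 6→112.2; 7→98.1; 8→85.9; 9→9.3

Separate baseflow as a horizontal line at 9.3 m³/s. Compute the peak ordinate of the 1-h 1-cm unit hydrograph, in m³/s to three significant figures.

U_p ≈ 238 m³/s

Direct runoff: 0.0, 12.3, 29.1, 53.8, 77.1, 119.2, 102.9, 88.8, 76.6, 0.0 m³/s; ΣQ_DR = 559.8 m³/s, peak = 119.2 m³/s.
Runoff depth d = ΣQ_DR·Δt / A = 559.8 × 3600 / (403 km²) = 5.001 mm.
The 1-cm UH is the DRH scaled by (10 mm)/d, so U_p = 119.2 × 10/5.001 = 238 m³/s.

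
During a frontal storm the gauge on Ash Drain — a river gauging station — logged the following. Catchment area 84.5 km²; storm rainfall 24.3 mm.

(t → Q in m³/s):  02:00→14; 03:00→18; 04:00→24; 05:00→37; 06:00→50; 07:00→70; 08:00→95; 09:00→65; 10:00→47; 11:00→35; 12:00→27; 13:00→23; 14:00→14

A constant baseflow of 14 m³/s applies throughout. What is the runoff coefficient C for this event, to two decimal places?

C ≈ 0.59

ΣQ_DR = 337.0 m³/s; V = ΣQ_DR·Δt = 1.213 × 10^6 m³.
Runoff depth d = V / A = 14.36 mm.
C = d / P = 14.36 / 24.3 = 0.59.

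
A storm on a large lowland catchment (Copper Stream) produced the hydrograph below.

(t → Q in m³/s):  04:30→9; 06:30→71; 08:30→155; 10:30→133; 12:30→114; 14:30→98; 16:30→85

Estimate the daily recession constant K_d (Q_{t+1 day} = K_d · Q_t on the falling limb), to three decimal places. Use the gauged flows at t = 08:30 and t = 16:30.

K_d ≈ 0.165

Between t = 08:30 and t = 16:30 the flow falls from 155 to 85 m³/s over 4×2 h = 8 h.
Per-interval ratio K = (85/155)^(1/4) = 0.8605; K_d = K^(24/2) = 0.165.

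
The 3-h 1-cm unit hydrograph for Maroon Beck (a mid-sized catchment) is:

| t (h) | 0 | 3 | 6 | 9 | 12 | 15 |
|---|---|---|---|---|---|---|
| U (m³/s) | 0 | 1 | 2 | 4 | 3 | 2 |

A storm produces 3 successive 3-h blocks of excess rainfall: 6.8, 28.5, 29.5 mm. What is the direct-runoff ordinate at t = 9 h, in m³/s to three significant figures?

By discrete convolution, Q_j = Σ (P_i / 10 mm) · U_{j−i}.
At t = 9 h (j=3): Q = (6.8/10)·4 + (28.5/10)·2 + (29.5/10)·1 = 11.4 m³/s.

Q ≈ 11.4 m³/s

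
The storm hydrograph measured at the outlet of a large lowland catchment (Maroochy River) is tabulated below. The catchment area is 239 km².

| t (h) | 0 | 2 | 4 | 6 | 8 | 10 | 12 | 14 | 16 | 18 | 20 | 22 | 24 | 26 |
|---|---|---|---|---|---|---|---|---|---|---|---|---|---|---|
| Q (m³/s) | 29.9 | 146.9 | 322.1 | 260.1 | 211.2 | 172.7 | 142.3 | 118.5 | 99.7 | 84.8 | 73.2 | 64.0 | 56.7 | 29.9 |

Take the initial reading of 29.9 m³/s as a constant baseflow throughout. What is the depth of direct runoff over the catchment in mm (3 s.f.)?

d ≈ 42.0 mm

Direct runoff: 0.0, 117.0, 292.2, 230.2, 181.3, 142.8, 112.4, 88.6, 69.8, 54.9, 43.3, 34.1, 26.8, 0.0 m³/s; ΣQ_DR = 1393 m³/s.
V = ΣQ_DR · Δt = 1393 × 7200 s = 1.003 × 10^7 m³.
Over A = 239 km², depth = V / A = 42.0 mm.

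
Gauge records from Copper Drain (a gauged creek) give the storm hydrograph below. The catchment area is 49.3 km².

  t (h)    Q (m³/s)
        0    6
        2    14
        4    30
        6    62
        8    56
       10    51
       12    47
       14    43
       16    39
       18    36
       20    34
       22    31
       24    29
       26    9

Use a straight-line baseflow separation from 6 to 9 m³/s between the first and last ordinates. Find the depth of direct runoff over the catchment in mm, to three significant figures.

d ≈ 55.8 mm

Direct runoff: 0.00, 7.77, 23.54, 55.31, 49.08, 43.85, 39.62, 35.38, 31.15, 27.92, 25.69, 22.46, 20.23, 0.00 m³/s; ΣQ_DR = 382.0 m³/s.
V = ΣQ_DR · Δt = 382.0 × 7200 s = 2.750 × 10^6 m³.
Over A = 49.3 km², depth = V / A = 55.8 mm.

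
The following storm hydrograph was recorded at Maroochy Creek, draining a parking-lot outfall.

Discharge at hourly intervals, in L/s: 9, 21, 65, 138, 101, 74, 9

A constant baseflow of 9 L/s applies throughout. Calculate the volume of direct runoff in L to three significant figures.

V ≈ 1.27 × 10^6 L

Direct-runoff ordinates (Q − Q_b): 0.0, 12.0, 56.0, 129.0, 92.0, 65.0, 0.0 L/s.
ΣQ_DR = 354.0 L/s.
With Δt = 1 h = 3600 s, V = ΣQ_DR · Δt = 354.0 × 3600 = 1.27 × 10^6 L.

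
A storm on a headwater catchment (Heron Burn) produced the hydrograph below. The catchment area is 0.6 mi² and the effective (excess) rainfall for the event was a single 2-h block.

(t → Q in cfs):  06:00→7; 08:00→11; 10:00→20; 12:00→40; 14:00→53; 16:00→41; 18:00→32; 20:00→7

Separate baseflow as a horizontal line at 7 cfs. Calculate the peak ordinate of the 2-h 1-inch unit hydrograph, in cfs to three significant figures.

U_p ≈ 57.5 cfs

Direct runoff: 0.0, 4.0, 13.0, 33.0, 46.0, 34.0, 25.0, 0.0 cfs; ΣQ_DR = 155.0 cfs, peak = 46.0 cfs.
Runoff depth d = ΣQ_DR·Δt / A = 155.0 × 7200 / (0.6 mi²) = 0.8006 in.
The 1-inch UH is the DRH scaled by (1 in)/d, so U_p = 46.0 × 1/0.8006 = 57.5 cfs.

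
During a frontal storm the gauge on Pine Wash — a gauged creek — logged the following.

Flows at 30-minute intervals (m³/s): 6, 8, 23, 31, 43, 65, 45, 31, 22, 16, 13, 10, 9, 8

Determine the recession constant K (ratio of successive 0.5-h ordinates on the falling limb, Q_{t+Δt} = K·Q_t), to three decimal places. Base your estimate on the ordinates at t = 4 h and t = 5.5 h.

K ≈ 0.769

Using the recession-limb readings at t = 4 h and t = 5.5 h: Q falls from 22 to 10 m³/s over 3 intervals.
K = (Q₂/Q₁)^(1/3) = (10/22)^(1/3) = 0.769.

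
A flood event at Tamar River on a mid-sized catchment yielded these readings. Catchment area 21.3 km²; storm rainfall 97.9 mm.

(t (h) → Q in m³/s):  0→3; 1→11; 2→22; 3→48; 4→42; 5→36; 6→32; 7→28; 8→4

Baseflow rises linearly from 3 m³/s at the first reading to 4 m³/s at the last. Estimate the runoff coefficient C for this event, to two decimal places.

C ≈ 0.34

ΣQ_DR = 194.5 m³/s; V = ΣQ_DR·Δt = 7.002 × 10^5 m³.
Runoff depth d = V / A = 32.87 mm.
C = d / P = 32.87 / 97.9 = 0.34.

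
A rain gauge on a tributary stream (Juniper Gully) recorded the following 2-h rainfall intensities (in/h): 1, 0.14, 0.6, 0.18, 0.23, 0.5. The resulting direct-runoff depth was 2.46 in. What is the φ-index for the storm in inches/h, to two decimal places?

φ ≈ 0.29 in/h

Only the 3 blocks with intensity above φ contribute runoff: 1, 0.6, 0.5 in/h.
Σ(I−φ)·Δt = d  ⇒  (1+0.6+0.5 − 3φ)·2 = 2.46
φ = (2.100 − 2.46/2) / 3 = 0.29 in/h.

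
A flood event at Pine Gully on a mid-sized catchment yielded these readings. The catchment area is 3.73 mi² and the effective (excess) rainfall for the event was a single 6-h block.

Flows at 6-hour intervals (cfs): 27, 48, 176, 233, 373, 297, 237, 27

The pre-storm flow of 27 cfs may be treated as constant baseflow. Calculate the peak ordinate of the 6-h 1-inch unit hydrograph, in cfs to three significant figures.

U_p ≈ 115 cfs

Direct runoff: 0.0, 21.0, 149.0, 206.0, 346.0, 270.0, 210.0, 0.0 cfs; ΣQ_DR = 1202 cfs, peak = 346.0 cfs.
Runoff depth d = ΣQ_DR·Δt / A = 1202 × 21600 / (3.73 mi²) = 2.996 in.
The 1-inch UH is the DRH scaled by (1 in)/d, so U_p = 346.0 × 1/2.996 = 115 cfs.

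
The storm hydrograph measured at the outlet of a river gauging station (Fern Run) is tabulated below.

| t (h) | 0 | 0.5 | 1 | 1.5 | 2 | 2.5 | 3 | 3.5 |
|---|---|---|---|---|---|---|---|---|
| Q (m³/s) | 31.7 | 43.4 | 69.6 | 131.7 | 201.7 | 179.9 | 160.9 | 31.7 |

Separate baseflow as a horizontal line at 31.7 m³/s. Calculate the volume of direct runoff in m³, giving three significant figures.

Direct-runoff ordinates (Q − Q_b): 0.0, 11.7, 37.9, 100.0, 170.0, 148.2, 129.2, 0.0 m³/s.
ΣQ_DR = 597.0 m³/s.
With Δt = 0.5 h = 1800 s, V = ΣQ_DR · Δt = 597.0 × 1800 = 1.07 × 10^6 m³.

V ≈ 1.07 × 10^6 m³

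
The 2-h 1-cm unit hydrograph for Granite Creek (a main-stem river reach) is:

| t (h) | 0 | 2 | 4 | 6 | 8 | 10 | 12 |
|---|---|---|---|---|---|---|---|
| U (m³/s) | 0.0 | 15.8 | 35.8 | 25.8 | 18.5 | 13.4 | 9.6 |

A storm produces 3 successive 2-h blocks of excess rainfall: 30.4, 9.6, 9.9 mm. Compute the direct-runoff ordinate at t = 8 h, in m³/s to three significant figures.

By discrete convolution, Q_j = Σ (P_i / 10 mm) · U_{j−i}.
At t = 8 h (j=4): Q = (30.4/10)·18.5 + (9.6/10)·25.8 + (9.9/10)·35.8 = 116 m³/s.

Q ≈ 116 m³/s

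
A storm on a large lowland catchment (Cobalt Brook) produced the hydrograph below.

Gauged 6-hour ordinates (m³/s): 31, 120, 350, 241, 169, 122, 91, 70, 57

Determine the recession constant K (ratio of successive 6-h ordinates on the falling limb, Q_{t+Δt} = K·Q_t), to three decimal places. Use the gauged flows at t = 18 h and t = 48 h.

Using the recession-limb readings at t = 18 h and t = 48 h: Q falls from 241 to 57 m³/s over 5 intervals.
K = (Q₂/Q₁)^(1/5) = (57/241)^(1/5) = 0.749.

K ≈ 0.749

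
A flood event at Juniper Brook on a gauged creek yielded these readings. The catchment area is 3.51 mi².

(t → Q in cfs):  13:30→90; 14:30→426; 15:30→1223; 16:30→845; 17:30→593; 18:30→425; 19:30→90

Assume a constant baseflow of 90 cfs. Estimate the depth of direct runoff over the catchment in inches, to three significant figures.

Direct runoff: 0.0, 336.0, 1133.0, 755.0, 503.0, 335.0, 0.0 cfs; ΣQ_DR = 3062 cfs.
V = ΣQ_DR · Δt = 3062 × 3600 s = 1.102 × 10^7 ft³.
Over A = 3.51 mi², depth = V / A = 1.35 in.

d ≈ 1.35 in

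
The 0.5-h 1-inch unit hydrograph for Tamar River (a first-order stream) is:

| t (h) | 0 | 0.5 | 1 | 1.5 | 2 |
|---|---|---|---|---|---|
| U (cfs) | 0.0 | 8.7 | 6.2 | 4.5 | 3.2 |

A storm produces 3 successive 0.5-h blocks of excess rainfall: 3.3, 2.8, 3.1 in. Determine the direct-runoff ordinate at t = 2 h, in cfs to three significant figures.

Q ≈ 42.4 cfs

By discrete convolution, Q_j = Σ (P_i / 1 in) · U_{j−i}.
At t = 2 h (j=4): Q = (3.3/1)·3.2 + (2.8/1)·4.5 + (3.1/1)·6.2 = 42.4 cfs.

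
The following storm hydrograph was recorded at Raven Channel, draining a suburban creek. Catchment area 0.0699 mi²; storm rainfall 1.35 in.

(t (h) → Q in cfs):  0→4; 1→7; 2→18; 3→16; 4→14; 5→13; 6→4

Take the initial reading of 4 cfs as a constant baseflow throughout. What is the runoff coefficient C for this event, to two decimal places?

C ≈ 0.79

ΣQ_DR = 48.00 cfs; V = ΣQ_DR·Δt = 1.728 × 10^5 ft³.
Runoff depth d = V / A = 1.064 in.
C = d / P = 1.064 / 1.35 = 0.79.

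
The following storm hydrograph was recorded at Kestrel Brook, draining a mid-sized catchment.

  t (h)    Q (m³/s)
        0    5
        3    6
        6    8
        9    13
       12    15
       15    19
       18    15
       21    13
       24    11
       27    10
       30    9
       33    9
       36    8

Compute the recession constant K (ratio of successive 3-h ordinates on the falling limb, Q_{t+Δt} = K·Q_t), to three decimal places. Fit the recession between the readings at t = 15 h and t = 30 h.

Using the recession-limb readings at t = 15 h and t = 30 h: Q falls from 19 to 9 m³/s over 5 intervals.
K = (Q₂/Q₁)^(1/5) = (9/19)^(1/5) = 0.861.

K ≈ 0.861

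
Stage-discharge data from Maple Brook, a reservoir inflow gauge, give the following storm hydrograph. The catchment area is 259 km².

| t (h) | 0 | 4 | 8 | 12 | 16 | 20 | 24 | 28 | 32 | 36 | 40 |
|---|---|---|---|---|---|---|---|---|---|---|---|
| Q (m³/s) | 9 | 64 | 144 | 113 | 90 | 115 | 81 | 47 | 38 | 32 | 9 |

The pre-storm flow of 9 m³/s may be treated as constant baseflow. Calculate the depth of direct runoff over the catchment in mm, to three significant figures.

d ≈ 35.7 mm

Direct runoff: 0.0, 55.0, 135.0, 104.0, 81.0, 106.0, 72.0, 38.0, 29.0, 23.0, 0.0 m³/s; ΣQ_DR = 643.0 m³/s.
V = ΣQ_DR · Δt = 643.0 × 14400 s = 9.259 × 10^6 m³.
Over A = 259 km², depth = V / A = 35.7 mm.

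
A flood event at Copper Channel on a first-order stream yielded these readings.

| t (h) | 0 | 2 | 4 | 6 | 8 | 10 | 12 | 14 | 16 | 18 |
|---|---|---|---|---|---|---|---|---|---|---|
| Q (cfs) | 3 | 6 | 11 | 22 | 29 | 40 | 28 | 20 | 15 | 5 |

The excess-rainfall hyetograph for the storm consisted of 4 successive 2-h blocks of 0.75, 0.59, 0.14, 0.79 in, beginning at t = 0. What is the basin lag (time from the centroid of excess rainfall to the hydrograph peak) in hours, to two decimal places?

Centroid of excess rainfall: t_c = Σ P_i·t̄_i / ΣP_i = 3.8546 h (block centres at 1, 3, 5, 7 h).
Hydrograph peak occurs at t = 10 h, so basin lag t_L = 10 − 3.8546 = 6.15 h.

t_L ≈ 6.15 h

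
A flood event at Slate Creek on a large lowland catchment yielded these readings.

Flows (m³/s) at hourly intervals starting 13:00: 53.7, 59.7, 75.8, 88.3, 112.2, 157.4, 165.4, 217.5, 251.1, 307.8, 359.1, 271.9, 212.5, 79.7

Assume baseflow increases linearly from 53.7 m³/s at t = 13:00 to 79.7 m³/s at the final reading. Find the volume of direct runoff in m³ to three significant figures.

Direct-runoff ordinates (Q − Q_b): 0.00, 4.00, 18.10, 28.60, 50.50, 93.70, 99.70, 149.80, 181.40, 236.10, 285.40, 196.20, 134.80, 0.00 m³/s.
ΣQ_DR = 1478 m³/s.
With Δt = 1 h = 3600 s, V = ΣQ_DR · Δt = 1478 × 3600 = 5.32 × 10^6 m³.

V ≈ 5.32 × 10^6 m³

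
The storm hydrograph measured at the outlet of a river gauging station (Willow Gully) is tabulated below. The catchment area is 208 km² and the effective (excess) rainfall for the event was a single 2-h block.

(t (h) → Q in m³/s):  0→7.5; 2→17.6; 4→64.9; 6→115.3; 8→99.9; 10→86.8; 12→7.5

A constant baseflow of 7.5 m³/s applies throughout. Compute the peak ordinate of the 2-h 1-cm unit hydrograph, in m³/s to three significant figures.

Direct runoff: 0.0, 10.1, 57.4, 107.8, 92.4, 79.3, 0.0 m³/s; ΣQ_DR = 347.0 m³/s, peak = 107.8 m³/s.
Runoff depth d = ΣQ_DR·Δt / A = 347.0 × 7200 / (208 km²) = 12.01 mm.
The 1-cm UH is the DRH scaled by (10 mm)/d, so U_p = 107.8 × 10/12.01 = 89.7 m³/s.

U_p ≈ 89.7 m³/s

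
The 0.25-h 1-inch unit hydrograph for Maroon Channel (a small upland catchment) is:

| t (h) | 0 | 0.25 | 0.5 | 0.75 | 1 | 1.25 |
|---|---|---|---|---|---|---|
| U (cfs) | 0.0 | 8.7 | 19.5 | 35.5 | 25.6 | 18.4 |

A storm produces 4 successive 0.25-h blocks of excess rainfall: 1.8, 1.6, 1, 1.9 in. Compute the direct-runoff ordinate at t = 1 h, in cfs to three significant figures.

By discrete convolution, Q_j = Σ (P_i / 1 in) · U_{j−i}.
At t = 1 h (j=4): Q = (1.8/1)·25.6 + (1.6/1)·35.5 + (1/1)·19.5 + (1.9/1)·8.7 = 139 cfs.

Q ≈ 139 cfs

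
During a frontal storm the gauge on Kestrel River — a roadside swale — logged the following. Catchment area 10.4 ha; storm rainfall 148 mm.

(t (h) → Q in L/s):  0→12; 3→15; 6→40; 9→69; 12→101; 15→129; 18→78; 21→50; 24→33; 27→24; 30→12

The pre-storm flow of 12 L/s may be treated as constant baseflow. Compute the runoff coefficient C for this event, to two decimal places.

ΣQ_DR = 431.0 L/s; V = ΣQ_DR·Δt = 4.655 × 10^6 L.
Runoff depth d = V / A = 44.76 mm.
C = d / P = 44.76 / 148 = 0.30.

C ≈ 0.30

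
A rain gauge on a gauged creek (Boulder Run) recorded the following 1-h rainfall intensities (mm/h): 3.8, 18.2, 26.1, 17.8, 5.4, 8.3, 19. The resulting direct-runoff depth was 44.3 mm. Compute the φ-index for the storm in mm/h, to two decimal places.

Only the 4 blocks with intensity above φ contribute runoff: 18.2, 26.1, 17.8, 19 mm/h.
Σ(I−φ)·Δt = d  ⇒  (18.2+26.1+17.8+19 − 4φ)·1 = 44.3
φ = (81.10 − 44.3/1) / 4 = 9.20 mm/h.

φ ≈ 9.20 mm/h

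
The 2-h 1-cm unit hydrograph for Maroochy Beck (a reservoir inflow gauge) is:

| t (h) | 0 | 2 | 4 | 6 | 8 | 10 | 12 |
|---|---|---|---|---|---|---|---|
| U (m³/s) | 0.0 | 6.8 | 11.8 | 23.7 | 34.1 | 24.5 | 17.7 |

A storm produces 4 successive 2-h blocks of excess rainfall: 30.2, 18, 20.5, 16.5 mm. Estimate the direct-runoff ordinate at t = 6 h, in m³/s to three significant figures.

By discrete convolution, Q_j = Σ (P_i / 10 mm) · U_{j−i}.
At t = 6 h (j=3): Q = (30.2/10)·23.7 + (18/10)·11.8 + (20.5/10)·6.8 + (16.5/10)·0.0 = 107 m³/s.

Q ≈ 107 m³/s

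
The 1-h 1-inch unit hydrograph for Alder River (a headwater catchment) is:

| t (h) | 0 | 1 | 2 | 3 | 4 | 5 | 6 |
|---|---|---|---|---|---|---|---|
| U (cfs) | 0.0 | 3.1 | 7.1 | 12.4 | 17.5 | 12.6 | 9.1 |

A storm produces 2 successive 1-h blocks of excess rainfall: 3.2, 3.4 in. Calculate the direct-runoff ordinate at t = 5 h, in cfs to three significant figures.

Q ≈ 99.8 cfs

By discrete convolution, Q_j = Σ (P_i / 1 in) · U_{j−i}.
At t = 5 h (j=5): Q = (3.2/1)·12.6 + (3.4/1)·17.5 = 99.8 cfs.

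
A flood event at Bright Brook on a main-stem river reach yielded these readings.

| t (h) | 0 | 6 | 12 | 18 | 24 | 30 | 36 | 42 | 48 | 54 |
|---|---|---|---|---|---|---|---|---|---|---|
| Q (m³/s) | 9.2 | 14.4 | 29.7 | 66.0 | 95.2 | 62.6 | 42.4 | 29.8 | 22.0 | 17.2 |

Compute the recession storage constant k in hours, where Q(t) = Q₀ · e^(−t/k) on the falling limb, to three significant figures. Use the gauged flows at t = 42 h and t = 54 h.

k ≈ 21.8 h

On the falling limb, Q drops from 29.8 to 17.2 m³/s between t = 42 h and t = 54 h (Δt = 12 h).
k = −Δt / ln(Q₂/Q₁) = −12 / ln(17.2/29.8) = 21.8 h.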